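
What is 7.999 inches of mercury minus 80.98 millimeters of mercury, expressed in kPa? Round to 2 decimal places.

16.29 kPa

7.999 inHg = 27.0877 kPa and 80.98 mmHg = 10.7964 kPa.
27.0877 − 10.7964 ≈ 16.29 kPa.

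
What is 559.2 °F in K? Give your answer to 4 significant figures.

K = (°F + 459.67) × 5/9.
Applying the formula gives 566.0 K.

566.0 K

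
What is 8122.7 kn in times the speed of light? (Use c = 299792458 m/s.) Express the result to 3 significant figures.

1.39 × 10^-5 times the speed of light

1 knot = 1.71600 × 10^-9 times the speed of light.
8122.7 × 1.71600 × 10^-9 ≈ 1.39 × 10^-5 c.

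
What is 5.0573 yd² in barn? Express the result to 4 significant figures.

4.229 × 10^28 barn

1 square yard = 8.36127 × 10^27 barn.
5.0573 × 8.36127 × 10^27 ≈ 4.229 × 10^28 barn.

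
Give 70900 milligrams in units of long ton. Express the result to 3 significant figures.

6.98e-5 long ton

1 milligram = 9.84207e-10 long ton.
So 70900 × 9.84207e-10 ≈ 6.98e-5 long ton.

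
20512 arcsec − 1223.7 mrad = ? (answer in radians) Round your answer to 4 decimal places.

20512 arcsec = 0.0994450 rad and 1223.7 mrad = 1.22370 rad.
0.0994450 − 1.22370 ≈ -1.1243 rad.

-1.1243 radians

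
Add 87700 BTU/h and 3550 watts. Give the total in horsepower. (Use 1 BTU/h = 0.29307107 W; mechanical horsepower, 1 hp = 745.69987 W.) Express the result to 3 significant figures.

87700 BTU/h = 34.4674 hp and 3550 W = 4.76063 hp.
34.4674 + 4.76063 ≈ 39.2 hp.

39.2 hp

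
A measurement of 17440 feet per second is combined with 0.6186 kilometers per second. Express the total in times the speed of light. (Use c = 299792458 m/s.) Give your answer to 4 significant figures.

1.979 × 10^-5 times the speed of light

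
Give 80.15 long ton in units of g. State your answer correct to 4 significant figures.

8.144 × 10^7 g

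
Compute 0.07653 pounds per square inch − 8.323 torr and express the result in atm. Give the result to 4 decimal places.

0.07653 psi = 0.00520756 atm and 8.323 torr = 0.0109513 atm.
0.00520756 − 0.0109513 ≈ -0.0057 atm.

-0.0057 atm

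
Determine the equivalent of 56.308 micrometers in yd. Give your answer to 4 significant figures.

1 μm = 1.09361e-6 yards.
56.308 × 1.09361e-6 ≈ 6.158e-5 yd.

6.158e-5 yd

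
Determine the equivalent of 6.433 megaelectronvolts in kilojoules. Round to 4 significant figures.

1.031 × 10^-15 kJ

1 megaelectronvolt = 1.60218 × 10^-16 kJ.
So 6.433 × 1.60218 × 10^-16 ≈ 1.031 × 10^-15 kJ.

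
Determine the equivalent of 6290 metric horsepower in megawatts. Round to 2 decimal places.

1 metric horsepower = 0.000735499 megawatts.
Thus 6290 × 0.000735499 ≈ 4.63 MW.

4.63 megawatts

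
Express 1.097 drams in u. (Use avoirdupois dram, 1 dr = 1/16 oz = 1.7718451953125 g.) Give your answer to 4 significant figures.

1 dram = 1.06703e+24 u.
So 1.097 × 1.06703e+24 ≈ 1.171e+24 u.

1.171e+24 atomic mass units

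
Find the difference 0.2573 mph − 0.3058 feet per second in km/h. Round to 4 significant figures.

0.2573 mph = 0.414084 km/h and 0.3058 ft/s = 0.335548 km/h.
0.414084 − 0.335548 ≈ 0.07854 km/h.

0.07854 km/h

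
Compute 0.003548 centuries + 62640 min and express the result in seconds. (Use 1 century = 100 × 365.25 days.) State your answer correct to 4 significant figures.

1.496 × 10^7 seconds

0.003548 century = 1.119664 × 10^7 s and 62640 min = 3758400 s.
1.119664 × 10^7 + 3758400 ≈ 1.496 × 10^7 s.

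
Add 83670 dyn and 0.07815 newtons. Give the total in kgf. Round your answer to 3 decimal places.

83670 dyn = 0.0853197 kgf and 0.07815 N = 0.00796908 kgf.
0.0853197 + 0.00796908 ≈ 0.093 kgf.

0.093 kilograms-force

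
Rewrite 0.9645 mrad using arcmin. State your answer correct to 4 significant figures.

1 milliradian = 3.43775 arcmin.
So 0.9645 × 3.43775 ≈ 3.316 arcmin.

3.316 arcmin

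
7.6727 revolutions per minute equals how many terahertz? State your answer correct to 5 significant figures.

1.2788e-13 terahertz

1 revolution per minute = 1.66667e-14 terahertz.
Thus 7.6727 × 1.66667e-14 ≈ 1.2788e-13 THz.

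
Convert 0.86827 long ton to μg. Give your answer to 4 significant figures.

8.822 × 10^11 μg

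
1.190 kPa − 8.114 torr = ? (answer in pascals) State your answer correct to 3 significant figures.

108 Pa

1.190 kPa = 1190.00 Pa and 8.114 torr = 1081.78 Pa.
1190.00 − 1081.78 ≈ 108 Pa.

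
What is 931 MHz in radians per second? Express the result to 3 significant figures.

5.85 × 10^9 radians per second

1 MHz = 6.28319 × 10^6 rad/s.
Then 931 × 6.28319 × 10^6 ≈ 5.85 × 10^9 rad/s.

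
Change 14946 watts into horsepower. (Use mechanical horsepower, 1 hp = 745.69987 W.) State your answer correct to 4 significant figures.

20.04 hp

1 W = 0.00134102 hp.
Thus 14946 × 0.00134102 ≈ 20.04 hp.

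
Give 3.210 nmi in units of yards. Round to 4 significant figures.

1 nautical mile = 2025.37 yards.
Thus 3.210 × 2025.37 ≈ 6501 yd.

6501 yd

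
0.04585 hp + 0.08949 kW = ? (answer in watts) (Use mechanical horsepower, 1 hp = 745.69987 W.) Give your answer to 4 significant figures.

123.7 watts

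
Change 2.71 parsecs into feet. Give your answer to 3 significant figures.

2.74e+17 ft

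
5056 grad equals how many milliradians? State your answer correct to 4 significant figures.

1 grad = 15.7080 mrad.
So 5056 × 15.7080 ≈ 79420 mrad.

79420 mrad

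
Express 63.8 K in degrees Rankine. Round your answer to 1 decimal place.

°R = K × 9/5.
Applying the formula gives 114.8 °R.

114.8 degrees Rankine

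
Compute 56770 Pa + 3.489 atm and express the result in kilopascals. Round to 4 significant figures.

410.3 kilopascals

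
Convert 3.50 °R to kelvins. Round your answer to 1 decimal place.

1.9 K

°R = K × 9/5.
Applying the formula gives 1.9 K.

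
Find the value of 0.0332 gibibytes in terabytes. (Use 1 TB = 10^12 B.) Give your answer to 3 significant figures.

3.56e-5 terabytes

1 gibibyte = 0.00107374 terabytes.
Then 0.0332 × 0.00107374 ≈ 3.56e-5 TB.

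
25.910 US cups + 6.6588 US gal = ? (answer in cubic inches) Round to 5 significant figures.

1912.3 cubic inches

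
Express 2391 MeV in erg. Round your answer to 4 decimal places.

1 megaelectronvolt = 1.60218e-6 erg.
2391 × 1.60218e-6 ≈ 0.0038 erg.

0.0038 erg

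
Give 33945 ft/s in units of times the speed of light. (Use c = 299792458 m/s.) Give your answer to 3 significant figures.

1 foot per second = 1.01670 × 10^-9 times the speed of light.
33945 × 1.01670 × 10^-9 ≈ 3.45 × 10^-5 c.

3.45 × 10^-5 times the speed of light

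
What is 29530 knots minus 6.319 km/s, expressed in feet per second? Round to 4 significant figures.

29110 feet per second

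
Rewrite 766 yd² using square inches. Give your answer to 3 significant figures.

993000 square inches

1 yd² = 1296.00 square inches.
766 × 1296.00 ≈ 993000 in².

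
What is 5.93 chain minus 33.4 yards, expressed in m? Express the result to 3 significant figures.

88.8 meters

5.93 chain = 119.293 m and 33.4 yd = 30.5410 m.
119.293 − 30.5410 ≈ 88.8 m.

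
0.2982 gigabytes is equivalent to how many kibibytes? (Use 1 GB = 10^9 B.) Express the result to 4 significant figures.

291200 KiB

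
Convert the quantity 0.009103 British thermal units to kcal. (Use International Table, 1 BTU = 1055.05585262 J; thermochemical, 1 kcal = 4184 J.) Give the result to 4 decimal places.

1 British thermal unit = 0.252164 kcal.
0.009103 × 0.252164 ≈ 0.0023 kcal.

0.0023 kcal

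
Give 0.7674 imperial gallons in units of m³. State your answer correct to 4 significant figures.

0.003489 m³

1 imperial gallon = 0.00454609 m³.
Then 0.7674 × 0.00454609 ≈ 0.003489 m³.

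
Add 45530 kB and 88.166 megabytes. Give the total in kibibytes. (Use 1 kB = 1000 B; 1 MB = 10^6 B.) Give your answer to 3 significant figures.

45530 kB = 44462.9 KiB and 88.166 MB = 86099.6 KiB.
44462.9 + 86099.6 ≈ 131000 KiB.

131000 KiB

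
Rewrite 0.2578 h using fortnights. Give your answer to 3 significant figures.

1 hour = 0.00297619 fortnight.
So 0.2578 × 0.00297619 ≈ 0.000767 fortnight.

0.000767 fortnights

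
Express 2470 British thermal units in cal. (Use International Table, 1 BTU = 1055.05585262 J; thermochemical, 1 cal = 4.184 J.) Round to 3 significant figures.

1 British thermal unit = 252.164 calories.
Then 2470 × 252.164 ≈ 623000 cal.

623000 cal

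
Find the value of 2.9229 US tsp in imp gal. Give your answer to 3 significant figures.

0.00317 imperial gallons

1 US teaspoon = 0.00108421 imp gal.
Then 2.9229 × 0.00108421 ≈ 0.00317 imp gal.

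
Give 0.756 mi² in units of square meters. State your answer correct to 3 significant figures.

1.96 × 10^6 square meters

1 mi² = 2.58999 × 10^6 m².
Thus 0.756 × 2.58999 × 10^6 ≈ 1.96 × 10^6 m².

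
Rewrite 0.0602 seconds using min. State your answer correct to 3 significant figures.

0.00100 minutes

1 s = 0.0166667 min.
Then 0.0602 × 0.0166667 ≈ 0.00100 min.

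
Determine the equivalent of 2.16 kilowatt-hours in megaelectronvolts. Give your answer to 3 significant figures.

4.85e+19 MeV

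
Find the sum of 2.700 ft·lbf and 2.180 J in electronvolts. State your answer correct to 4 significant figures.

3.645 × 10^19 eV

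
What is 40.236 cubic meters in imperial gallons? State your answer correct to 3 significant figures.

1 cubic meter = 219.969 imp gal.
Then 40.236 × 219.969 ≈ 8850 imp gal.

8850 imp gal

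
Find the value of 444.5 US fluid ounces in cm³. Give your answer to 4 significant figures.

13150 cm³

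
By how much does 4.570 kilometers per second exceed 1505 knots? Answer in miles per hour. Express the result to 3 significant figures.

8490 mph

4.570 km/s = 10222.8 mph and 1505 kn = 1731.92 mph.
10222.8 − 1731.92 ≈ 8490 mph.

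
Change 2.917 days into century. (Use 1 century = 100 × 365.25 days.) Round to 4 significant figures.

7.986 × 10^-5 centuries

1 d = 2.73785 × 10^-5 centuries.
Then 2.917 × 2.73785 × 10^-5 ≈ 7.986 × 10^-5 century.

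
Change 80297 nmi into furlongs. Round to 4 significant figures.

739200 furlongs

1 nautical mile = 9.20624 furlongs.
Then 80297 × 9.20624 ≈ 739200 furlong.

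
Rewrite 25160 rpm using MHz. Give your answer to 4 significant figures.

1 revolution per minute = 1.66667 × 10^-8 megahertz.
So 25160 × 1.66667 × 10^-8 ≈ 0.0004193 MHz.

0.0004193 MHz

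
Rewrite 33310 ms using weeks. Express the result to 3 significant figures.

1 millisecond = 1.65344e-9 wk.
33310 × 1.65344e-9 ≈ 5.51e-5 wk.

5.51e-5 weeks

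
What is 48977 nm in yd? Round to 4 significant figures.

5.356 × 10^-5 yards

1 nanometer = 1.09361 × 10^-9 yards.
Thus 48977 × 1.09361 × 10^-9 ≈ 5.356 × 10^-5 yd.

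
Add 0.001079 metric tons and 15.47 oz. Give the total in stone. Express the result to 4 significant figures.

0.2390 stone

0.001079 t = 0.169913 st and 15.47 oz = 0.0690625 st.
0.169913 + 0.0690625 ≈ 0.2390 st.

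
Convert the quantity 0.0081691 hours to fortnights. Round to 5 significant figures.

2.4313 × 10^-5 fortnights

1 h = 0.00297619 fortnight.
Thus 0.0081691 × 0.00297619 ≈ 2.4313 × 10^-5 fortnight.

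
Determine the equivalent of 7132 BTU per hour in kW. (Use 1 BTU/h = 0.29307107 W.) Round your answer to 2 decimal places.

2.09 kW

1 BTU/h = 0.000293071 kilowatts.
So 7132 × 0.000293071 ≈ 2.09 kW.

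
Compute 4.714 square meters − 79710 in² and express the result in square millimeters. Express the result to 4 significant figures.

4.714 m² = 4.71400 × 10^6 mm² and 79710 in² = 5.14257 × 10^7 mm².
4.71400 × 10^6 − 5.14257 × 10^7 ≈ -4.671 × 10^7 mm².

-4.671 × 10^7 mm²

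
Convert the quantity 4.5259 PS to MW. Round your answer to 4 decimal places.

1 metric horsepower = 0.000735499 MW.
4.5259 × 0.000735499 ≈ 0.0033 MW.

0.0033 megawatts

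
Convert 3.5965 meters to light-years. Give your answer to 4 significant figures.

3.802e-16 ly

1 meter = 1.05700e-16 ly.
So 3.5965 × 1.05700e-16 ≈ 3.802e-16 ly.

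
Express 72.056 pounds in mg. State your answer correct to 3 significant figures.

3.27e+7 mg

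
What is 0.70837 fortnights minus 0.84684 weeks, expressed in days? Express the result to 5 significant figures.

3.9893 d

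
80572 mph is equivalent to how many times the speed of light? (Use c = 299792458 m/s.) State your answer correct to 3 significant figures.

0.000120 c

1 mph = 1.49116e-9 c.
Then 80572 × 1.49116e-9 ≈ 0.000120 c.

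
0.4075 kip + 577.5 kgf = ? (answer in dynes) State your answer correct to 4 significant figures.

7.476 × 10^8 dyn

0.4075 kip = 1.81265 × 10^8 dyn and 577.5 kgf = 5.66334 × 10^8 dyn.
1.81265 × 10^8 + 5.66334 × 10^8 ≈ 7.476 × 10^8 dyn.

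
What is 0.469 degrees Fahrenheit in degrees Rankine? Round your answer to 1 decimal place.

°R = °F + 459.67.
Applying the formula gives 460.1 °R.

460.1 °R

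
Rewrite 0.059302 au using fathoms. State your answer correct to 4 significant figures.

1 au = 8.18011 × 10^10 fathoms.
Thus 0.059302 × 8.18011 × 10^10 ≈ 4.851 × 10^9 fathom.

4.851 × 10^9 fathoms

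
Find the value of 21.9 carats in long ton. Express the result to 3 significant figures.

1 carat = 1.96841 × 10^-7 long ton.
Then 21.9 × 1.96841 × 10^-7 ≈ 4.31 × 10^-6 long ton.

4.31 × 10^-6 long tons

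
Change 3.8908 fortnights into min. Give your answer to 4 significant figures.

1 fortnight = 20160.0 minutes.
Thus 3.8908 × 20160.0 ≈ 78440 min.

78440 minutes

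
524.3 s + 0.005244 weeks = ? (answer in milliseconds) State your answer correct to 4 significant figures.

3.696e+6 ms

524.3 s = 524300 ms and 0.005244 wk = 3.17157e+6 ms.
524300 + 3.17157e+6 ≈ 3.696e+6 ms.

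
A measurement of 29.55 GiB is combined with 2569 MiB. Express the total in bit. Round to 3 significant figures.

2.75 × 10^11 bit

29.55 GiB = 2.53833 × 10^11 bit and 2569 MiB = 2.15503 × 10^10 bit.
2.53833 × 10^11 + 2.15503 × 10^10 ≈ 2.75 × 10^11 bit.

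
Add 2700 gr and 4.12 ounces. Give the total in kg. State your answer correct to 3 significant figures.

0.292 kg

2700 gr = 0.174957 kg and 4.12 oz = 0.116800 kg.
0.174957 + 0.116800 ≈ 0.292 kg.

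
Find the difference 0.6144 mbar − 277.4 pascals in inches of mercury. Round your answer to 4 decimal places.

0.6144 mbar = 0.0181432 inHg and 277.4 Pa = 0.0819162 inHg.
0.0181432 − 0.0819162 ≈ -0.0638 inHg.

-0.0638 inHg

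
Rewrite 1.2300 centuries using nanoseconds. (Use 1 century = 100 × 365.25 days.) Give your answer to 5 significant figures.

1 century = 3.15576e+18 ns.
Thus 1.2300 × 3.15576e+18 ≈ 3.8816e+18 ns.

3.8816e+18 ns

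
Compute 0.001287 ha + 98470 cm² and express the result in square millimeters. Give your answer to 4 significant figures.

0.001287 ha = 1.28700e+7 mm² and 98470 cm² = 9.84700e+6 mm².
1.28700e+7 + 9.84700e+6 ≈ 2.272e+7 mm².

2.272e+7 square millimeters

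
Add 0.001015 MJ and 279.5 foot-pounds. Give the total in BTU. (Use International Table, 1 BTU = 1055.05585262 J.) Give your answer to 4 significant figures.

1.321 British thermal units

0.001015 MJ = 0.962034 BTU and 279.5 ft·lbf = 0.359176 BTU.
0.962034 + 0.359176 ≈ 1.321 BTU.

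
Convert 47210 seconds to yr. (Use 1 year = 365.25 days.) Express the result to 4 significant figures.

0.001496 yr

1 s = 3.16881e-8 years.
Thus 47210 × 3.16881e-8 ≈ 0.001496 yr.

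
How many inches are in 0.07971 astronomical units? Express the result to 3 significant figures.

4.69e+11 inches

1 astronomical unit = 5.88968e+12 in.
So 0.07971 × 5.88968e+12 ≈ 4.69e+11 in.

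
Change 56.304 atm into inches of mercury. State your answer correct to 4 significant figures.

1685 inches of mercury

1 atm = 29.9213 inches of mercury.
So 56.304 × 29.9213 ≈ 1685 inHg.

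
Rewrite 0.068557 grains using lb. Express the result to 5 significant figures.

9.7939 × 10^-6 lb

1 gr = 0.0001428571 pounds.
So 0.068557 × 0.0001428571 ≈ 9.7939 × 10^-6 lb.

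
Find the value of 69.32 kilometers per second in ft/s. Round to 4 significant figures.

227400 ft/s

1 km/s = 3280.84 ft/s.
69.32 × 3280.84 ≈ 227400 ft/s.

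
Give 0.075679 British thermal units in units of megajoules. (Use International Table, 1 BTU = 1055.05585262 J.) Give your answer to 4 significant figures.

1 BTU = 0.00105506 MJ.
Thus 0.075679 × 0.00105506 ≈ 7.985 × 10^-5 MJ.

7.985 × 10^-5 MJ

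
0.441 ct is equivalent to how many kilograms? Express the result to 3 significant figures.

8.82e-5 kg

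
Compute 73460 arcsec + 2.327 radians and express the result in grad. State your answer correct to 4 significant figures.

73460 arcsec = 22.6728 grad and 2.327 rad = 148.141 grad.
22.6728 + 148.141 ≈ 170.8 grad.

170.8 gradians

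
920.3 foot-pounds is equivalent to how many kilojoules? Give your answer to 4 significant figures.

1 ft·lbf = 0.00135582 kilojoules.
Thus 920.3 × 0.00135582 ≈ 1.248 kJ.

1.248 kilojoules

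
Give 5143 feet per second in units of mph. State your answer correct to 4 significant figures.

3507 mph

1 foot per second = 0.681818 mph.
Then 5143 × 0.681818 ≈ 3507 mph.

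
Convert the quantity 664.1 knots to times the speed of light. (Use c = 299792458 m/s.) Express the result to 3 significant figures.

1 knot = 1.71600 × 10^-9 c.
So 664.1 × 1.71600 × 10^-9 ≈ 1.14 × 10^-6 c.

1.14 × 10^-6 c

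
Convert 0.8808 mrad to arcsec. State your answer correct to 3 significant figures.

182 arcseconds

1 mrad = 206.265 arcseconds.
So 0.8808 × 206.265 ≈ 182 arcsec.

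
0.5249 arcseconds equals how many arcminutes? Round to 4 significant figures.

0.008748 arcmin

1 arcsecond = 0.0166667 arcmin.
Then 0.5249 × 0.0166667 ≈ 0.008748 arcmin.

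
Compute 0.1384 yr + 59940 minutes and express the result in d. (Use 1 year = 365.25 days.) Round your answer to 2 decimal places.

92.18 days

0.1384 yr = 50.5506 d and 59940 min = 41.6250 d.
50.5506 + 41.6250 ≈ 92.18 d.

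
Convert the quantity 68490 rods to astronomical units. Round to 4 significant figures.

2.303 × 10^-6 au

1 rod = 3.36181 × 10^-11 au.
So 68490 × 3.36181 × 10^-11 ≈ 2.303 × 10^-6 au.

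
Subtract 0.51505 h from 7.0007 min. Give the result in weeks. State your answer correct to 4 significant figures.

-0.002371 wk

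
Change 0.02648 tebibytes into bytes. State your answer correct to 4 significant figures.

2.912e+10 bytes

1 TiB = 1.09951e+12 B.
So 0.02648 × 1.09951e+12 ≈ 2.912e+10 B.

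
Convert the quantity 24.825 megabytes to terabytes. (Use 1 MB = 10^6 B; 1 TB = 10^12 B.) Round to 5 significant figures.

2.4825 × 10^-5 TB

1 megabyte = 1.00000 × 10^-6 terabytes.
Thus 24.825 × 1.00000 × 10^-6 ≈ 2.4825 × 10^-5 TB.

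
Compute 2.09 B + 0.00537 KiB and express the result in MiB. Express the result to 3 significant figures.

2.09 B = 1.99318 × 10^-6 MiB and 0.00537 KiB = 5.24414 × 10^-6 MiB.
1.99318 × 10^-6 + 5.24414 × 10^-6 ≈ 7.24 × 10^-6 MiB.

7.24 × 10^-6 MiB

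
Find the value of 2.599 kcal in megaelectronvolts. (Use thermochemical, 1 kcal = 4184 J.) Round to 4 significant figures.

6.787e+16 MeV

1 kcal = 2.61145e+16 megaelectronvolts.
Then 2.599 × 2.61145e+16 ≈ 6.787e+16 MeV.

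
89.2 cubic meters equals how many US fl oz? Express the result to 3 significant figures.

1 m³ = 33814.0 US fl oz.
So 89.2 × 33814.0 ≈ 3.02e+6 US fl oz.

3.02e+6 US fl oz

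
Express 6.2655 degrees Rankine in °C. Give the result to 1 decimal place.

°R = (°C + 273.15) × 9/5.
Applying the formula gives -269.7 °C.

-269.7 °C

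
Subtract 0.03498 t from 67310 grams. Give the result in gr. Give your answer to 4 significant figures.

498900 gr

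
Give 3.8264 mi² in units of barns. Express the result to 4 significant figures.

9.910e+34 barn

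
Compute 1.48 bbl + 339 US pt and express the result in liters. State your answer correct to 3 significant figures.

396 liters

1.48 bbl = 235.301 L and 339 US pt = 160.407 L.
235.301 + 160.407 ≈ 396 L.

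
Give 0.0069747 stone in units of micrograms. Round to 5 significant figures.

4.4291 × 10^7 μg

1 st = 6.35029 × 10^9 μg.
0.0069747 × 6.35029 × 10^9 ≈ 4.4291 × 10^7 μg.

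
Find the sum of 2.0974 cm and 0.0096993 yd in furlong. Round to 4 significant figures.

0.0001483 furlong

2.0974 cm = 0.000104261 furlong and 0.0096993 yd = 4.40877 × 10^-5 furlong.
0.000104261 + 4.40877 × 10^-5 ≈ 0.0001483 furlong.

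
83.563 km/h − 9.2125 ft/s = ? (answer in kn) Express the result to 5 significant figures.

39.662 kn

83.563 km/h = 45.1204 kn and 9.2125 ft/s = 5.45826 kn.
45.1204 − 5.45826 ≈ 39.662 kn.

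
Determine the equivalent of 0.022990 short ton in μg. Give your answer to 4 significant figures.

1 short ton = 9.07185e+11 micrograms.
Then 0.022990 × 9.07185e+11 ≈ 2.086e+10 μg.

2.086e+10 micrograms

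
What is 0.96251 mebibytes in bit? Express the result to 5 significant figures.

1 MiB = 8.38861e+6 bit.
So 0.96251 × 8.38861e+6 ≈ 8.0741e+6 bit.

8.0741e+6 bit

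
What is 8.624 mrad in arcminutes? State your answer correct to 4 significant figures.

29.65 arcminutes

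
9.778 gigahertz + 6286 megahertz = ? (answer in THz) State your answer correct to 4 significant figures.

9.778 GHz = 0.00977800 THz and 6286 MHz = 0.00628600 THz.
0.00977800 + 0.00628600 ≈ 0.01606 THz.

0.01606 THz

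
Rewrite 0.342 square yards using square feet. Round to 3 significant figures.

1 yd² = 9.00000 ft².
0.342 × 9.00000 ≈ 3.08 ft².

3.08 ft²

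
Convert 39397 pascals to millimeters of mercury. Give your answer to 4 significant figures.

295.5 millimeters of mercury

1 pascal = 0.00750062 millimeters of mercury.
39397 × 0.00750062 ≈ 295.5 mmHg.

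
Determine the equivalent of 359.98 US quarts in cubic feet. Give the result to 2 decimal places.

1 US qt = 0.0334201 cubic feet.
359.98 × 0.0334201 ≈ 12.03 ft³.

12.03 ft³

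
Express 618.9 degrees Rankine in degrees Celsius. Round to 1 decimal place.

70.7 °C

°R = (°C + 273.15) × 9/5.
Applying the formula gives 70.7 °C.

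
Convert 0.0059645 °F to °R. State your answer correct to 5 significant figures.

°R = °F + 459.67.
Applying the formula gives 459.68 °R.

459.68 °R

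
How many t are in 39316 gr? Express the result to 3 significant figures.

0.00255 metric tons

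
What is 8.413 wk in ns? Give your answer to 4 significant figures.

5.088 × 10^15 ns

1 wk = 6.04800 × 10^14 nanoseconds.
Then 8.413 × 6.04800 × 10^14 ≈ 5.088 × 10^15 ns.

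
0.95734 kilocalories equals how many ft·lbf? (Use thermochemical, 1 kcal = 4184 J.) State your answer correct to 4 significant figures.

2954 ft·lbf

1 kcal = 3085.96 ft·lbf.
Then 0.95734 × 3085.96 ≈ 2954 ft·lbf.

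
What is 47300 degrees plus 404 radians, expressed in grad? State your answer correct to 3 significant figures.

78300 grad

47300 ° = 52555.6 grad and 404 rad = 25719.4 grad.
52555.6 + 25719.4 ≈ 78300 grad.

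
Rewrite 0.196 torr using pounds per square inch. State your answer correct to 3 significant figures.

0.00379 pounds per square inch

1 torr = 0.0193368 pounds per square inch.
Thus 0.196 × 0.0193368 ≈ 0.00379 psi.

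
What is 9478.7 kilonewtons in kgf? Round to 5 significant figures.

1 kN = 101.972 kilograms-force.
Thus 9478.7 × 101.972 ≈ 966560 kgf.

966560 kgf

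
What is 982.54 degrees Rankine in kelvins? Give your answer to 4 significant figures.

545.9 kelvins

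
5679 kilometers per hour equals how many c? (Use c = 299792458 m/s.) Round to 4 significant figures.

5.262e-6 c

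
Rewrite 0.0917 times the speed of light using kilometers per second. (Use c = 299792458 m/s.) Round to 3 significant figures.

27500 kilometers per second

1 c = 299792 km/s.
0.0917 × 299792 ≈ 27500 km/s.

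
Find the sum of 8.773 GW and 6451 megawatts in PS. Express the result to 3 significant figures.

8.773 GW = 1.19280e+7 PS and 6451 MW = 8.77092e+6 PS.
1.19280e+7 + 8.77092e+6 ≈ 2.07e+7 PS.

2.07e+7 PS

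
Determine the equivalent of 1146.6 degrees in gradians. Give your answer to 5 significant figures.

1274.0 grad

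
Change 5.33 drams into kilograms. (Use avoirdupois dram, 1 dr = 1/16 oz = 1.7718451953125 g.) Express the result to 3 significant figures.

0.00944 kg

1 dram = 0.00177185 kg.
5.33 × 0.00177185 ≈ 0.00944 kg.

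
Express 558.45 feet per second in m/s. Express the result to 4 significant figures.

170.2 m/s

1 ft/s = 0.304800 meters per second.
Then 558.45 × 0.304800 ≈ 170.2 m/s.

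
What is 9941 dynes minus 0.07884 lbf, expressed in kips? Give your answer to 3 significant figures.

-5.65e-5 kip

9941 dyn = 2.23483e-5 kip and 0.07884 lbf = 7.88400e-5 kip.
2.23483e-5 − 7.88400e-5 ≈ -5.65e-5 kip.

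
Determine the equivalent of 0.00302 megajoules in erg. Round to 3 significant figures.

3.02 × 10^10 erg

1 MJ = 1.00000 × 10^13 erg.
Then 0.00302 × 1.00000 × 10^13 ≈ 3.02 × 10^10 erg.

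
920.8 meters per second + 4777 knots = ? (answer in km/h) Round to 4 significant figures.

920.8 m/s = 3314.88 km/h and 4777 kn = 8847.00 km/h.
3314.88 + 8847.00 ≈ 12160 km/h.

12160 km/h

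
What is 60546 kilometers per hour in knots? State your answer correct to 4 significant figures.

32690 kn

1 kilometer per hour = 0.539957 knots.
So 60546 × 0.539957 ≈ 32690 kn.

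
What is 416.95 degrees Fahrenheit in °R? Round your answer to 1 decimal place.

°R = °F + 459.67.
Applying the formula gives 876.6 °R.

876.6 °R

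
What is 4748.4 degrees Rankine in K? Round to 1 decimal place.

2638.0 kelvins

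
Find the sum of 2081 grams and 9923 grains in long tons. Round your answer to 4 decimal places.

2081 g = 0.00204813 long ton and 9923 gr = 0.000632844 long ton.
0.00204813 + 0.000632844 ≈ 0.0027 long ton.

0.0027 long ton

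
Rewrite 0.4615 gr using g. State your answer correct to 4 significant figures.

0.02990 g

1 grain = 0.0647989 grams.
Then 0.4615 × 0.0647989 ≈ 0.02990 g.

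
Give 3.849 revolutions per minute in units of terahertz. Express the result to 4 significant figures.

1 rpm = 1.66667 × 10^-14 THz.
So 3.849 × 1.66667 × 10^-14 ≈ 6.415 × 10^-14 THz.

6.415 × 10^-14 THz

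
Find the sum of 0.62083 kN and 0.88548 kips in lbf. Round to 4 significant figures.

1025 lbf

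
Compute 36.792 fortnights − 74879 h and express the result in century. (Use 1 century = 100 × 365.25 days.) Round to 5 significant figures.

36.792 fortnight = 0.01410234 century and 74879 h = 0.08541980 century.
0.01410234 − 0.08541980 ≈ -0.071317 century.

-0.071317 century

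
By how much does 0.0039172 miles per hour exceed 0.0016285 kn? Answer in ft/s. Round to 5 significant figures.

0.0029966 ft/s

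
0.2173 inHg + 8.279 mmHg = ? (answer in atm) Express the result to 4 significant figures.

0.01816 atmospheres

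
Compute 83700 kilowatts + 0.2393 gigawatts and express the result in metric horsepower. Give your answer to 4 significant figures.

439200 metric horsepower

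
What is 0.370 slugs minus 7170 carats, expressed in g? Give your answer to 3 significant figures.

3970 g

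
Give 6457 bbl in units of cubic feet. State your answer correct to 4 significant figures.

1 oil barrel = 5.61458 ft³.
Then 6457 × 5.61458 ≈ 36250 ft³.

36250 cubic feet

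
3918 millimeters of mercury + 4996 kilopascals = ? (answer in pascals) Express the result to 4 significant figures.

5.518e+6 Pa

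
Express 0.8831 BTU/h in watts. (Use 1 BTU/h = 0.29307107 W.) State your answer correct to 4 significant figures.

0.2588 W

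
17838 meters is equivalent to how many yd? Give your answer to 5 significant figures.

1 m = 1.09361 yd.
So 17838 × 1.09361 ≈ 19508 yd.

19508 yd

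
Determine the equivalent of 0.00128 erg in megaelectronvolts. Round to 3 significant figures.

799 MeV

1 erg = 624151 MeV.
Thus 0.00128 × 624151 ≈ 799 MeV.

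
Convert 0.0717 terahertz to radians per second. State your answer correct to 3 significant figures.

1 terahertz = 6.28319 × 10^12 rad/s.
So 0.0717 × 6.28319 × 10^12 ≈ 4.51 × 10^11 rad/s.

4.51 × 10^11 rad/s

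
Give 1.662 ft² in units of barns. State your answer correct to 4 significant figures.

1 square foot = 9.29030 × 10^26 barn.
Thus 1.662 × 9.29030 × 10^26 ≈ 1.544 × 10^27 barn.

1.544 × 10^27 barn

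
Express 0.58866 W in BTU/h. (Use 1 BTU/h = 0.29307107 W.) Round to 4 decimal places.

1 W = 3.41214 BTU per hour.
Thus 0.58866 × 3.41214 ≈ 2.0086 BTU/h.

2.0086 BTU per hour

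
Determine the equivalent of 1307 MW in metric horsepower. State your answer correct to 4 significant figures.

1.777e+6 PS

1 MW = 1359.62 PS.
Thus 1307 × 1359.62 ≈ 1.777e+6 PS.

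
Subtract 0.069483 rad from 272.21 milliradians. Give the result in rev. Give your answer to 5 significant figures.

272.21 mrad = 0.0433236 rev and 0.069483 rad = 0.0110586 rev.
0.0433236 − 0.0110586 ≈ 0.032265 rev.

0.032265 revolutions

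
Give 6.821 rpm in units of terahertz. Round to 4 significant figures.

1.137 × 10^-13 THz

1 rpm = 1.66667 × 10^-14 THz.
So 6.821 × 1.66667 × 10^-14 ≈ 1.137 × 10^-13 THz.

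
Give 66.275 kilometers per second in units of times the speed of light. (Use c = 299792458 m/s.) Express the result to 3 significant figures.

1 km/s = 3.33564e-6 times the speed of light.
66.275 × 3.33564e-6 ≈ 0.000221 c.

0.000221 c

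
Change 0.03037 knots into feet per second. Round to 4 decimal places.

0.0513 feet per second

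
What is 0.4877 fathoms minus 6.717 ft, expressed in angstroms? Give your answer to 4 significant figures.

-1.155e+10 angstroms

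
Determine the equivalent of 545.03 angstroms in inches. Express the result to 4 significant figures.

1 angstrom = 3.93701e-9 inches.
So 545.03 × 3.93701e-9 ≈ 2.146e-6 in.

2.146e-6 inches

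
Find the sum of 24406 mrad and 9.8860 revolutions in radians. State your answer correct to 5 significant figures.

24406 mrad = 24.4060 rad and 9.8860 rev = 62.1156 rad.
24.4060 + 62.1156 ≈ 86.522 rad.

86.522 radians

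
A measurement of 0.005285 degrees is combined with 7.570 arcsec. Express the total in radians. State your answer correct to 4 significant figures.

0.005285 ° = 9.22407e-5 rad and 7.570 arcsec = 3.67004e-5 rad.
9.22407e-5 + 3.67004e-5 ≈ 0.0001289 rad.

0.0001289 radians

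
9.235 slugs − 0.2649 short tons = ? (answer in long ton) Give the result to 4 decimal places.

9.235 slug = 0.132646 long ton and 0.2649 short ton = 0.236518 long ton.
0.132646 − 0.236518 ≈ -0.1039 long ton.

-0.1039 long ton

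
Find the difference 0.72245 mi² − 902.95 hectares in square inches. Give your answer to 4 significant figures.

-1.110 × 10^10 in²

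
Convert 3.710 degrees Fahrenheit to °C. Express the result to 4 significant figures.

-15.72 degrees Celsius

°C = (°F − 32) × 5/9.
Applying the formula gives -15.72 °C.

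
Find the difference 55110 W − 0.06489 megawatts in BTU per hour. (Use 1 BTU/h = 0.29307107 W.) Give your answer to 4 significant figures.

55110 W = 188043 BTU/h and 0.06489 MW = 221414 BTU/h.
188043 − 221414 ≈ -33370 BTU/h.

-33370 BTU per hour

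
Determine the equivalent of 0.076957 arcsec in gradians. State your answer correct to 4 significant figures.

2.375e-5 gradians

1 arcsec = 0.000308642 gradians.
Thus 0.076957 × 0.000308642 ≈ 2.375e-5 grad.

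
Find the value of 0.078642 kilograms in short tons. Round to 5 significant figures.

8.6688e-5 short ton

1 kilogram = 0.00110231 short ton.
So 0.078642 × 0.00110231 ≈ 8.6688e-5 short ton.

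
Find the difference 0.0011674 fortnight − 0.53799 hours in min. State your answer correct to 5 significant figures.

0.0011674 fortnight = 23.5348 min and 0.53799 h = 32.2794 min.
23.5348 − 32.2794 ≈ -8.7446 min.

-8.7446 minutes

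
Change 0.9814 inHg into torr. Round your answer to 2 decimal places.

24.93 torr

1 inHg = 25.4000 torr.
Thus 0.9814 × 25.4000 ≈ 24.93 torr.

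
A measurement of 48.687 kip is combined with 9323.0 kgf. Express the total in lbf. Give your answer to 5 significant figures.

48.687 kip = 48687.0 lbf and 9323.0 kgf = 20553.7 lbf.
48687.0 + 20553.7 ≈ 69241 lbf.

69241 pounds-force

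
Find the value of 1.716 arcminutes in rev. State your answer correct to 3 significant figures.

7.94 × 10^-5 rev

1 arcminute = 4.62963 × 10^-5 rev.
So 1.716 × 4.62963 × 10^-5 ≈ 7.94 × 10^-5 rev.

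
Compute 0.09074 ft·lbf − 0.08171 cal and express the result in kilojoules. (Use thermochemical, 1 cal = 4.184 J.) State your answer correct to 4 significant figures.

-0.0002188 kJ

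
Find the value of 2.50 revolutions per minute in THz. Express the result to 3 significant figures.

1 revolution per minute = 1.66667e-14 terahertz.
Then 2.50 × 1.66667e-14 ≈ 4.17e-14 THz.

4.17e-14 THz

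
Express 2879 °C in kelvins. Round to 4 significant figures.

K = °C + 273.15.
Applying the formula gives 3152 K.

3152 K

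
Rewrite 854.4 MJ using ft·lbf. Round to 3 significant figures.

6.30e+8 ft·lbf

1 megajoule = 737562 ft·lbf.
Thus 854.4 × 737562 ≈ 6.30e+8 ft·lbf.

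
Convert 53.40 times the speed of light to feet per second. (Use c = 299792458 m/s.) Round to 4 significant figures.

1 c = 9.83571 × 10^8 feet per second.
Then 53.40 × 9.83571 × 10^8 ≈ 5.252 × 10^10 ft/s.

5.252 × 10^10 ft/s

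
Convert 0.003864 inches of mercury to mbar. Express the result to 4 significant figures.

1 inch of mercury = 33.8639 mbar.
So 0.003864 × 33.8639 ≈ 0.1309 mbar.

0.1309 millibar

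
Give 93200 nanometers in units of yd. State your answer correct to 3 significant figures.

1 nm = 1.09361e-9 yd.
93200 × 1.09361e-9 ≈ 0.000102 yd.

0.000102 yd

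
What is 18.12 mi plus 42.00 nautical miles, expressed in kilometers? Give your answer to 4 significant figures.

106.9 kilometers

18.12 mi = 29.1613 km and 42.00 nmi = 77.7840 km.
29.1613 + 77.7840 ≈ 106.9 km.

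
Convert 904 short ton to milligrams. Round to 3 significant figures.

1 short ton = 9.07185 × 10^8 milligrams.
Thus 904 × 9.07185 × 10^8 ≈ 8.20 × 10^11 mg.

8.20 × 10^11 milligrams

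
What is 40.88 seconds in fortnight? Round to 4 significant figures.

1 s = 8.26720e-7 fortnights.
Then 40.88 × 8.26720e-7 ≈ 3.380e-5 fortnight.

3.380e-5 fortnight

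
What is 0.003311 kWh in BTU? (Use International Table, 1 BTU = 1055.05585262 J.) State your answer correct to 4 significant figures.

1 kilowatt-hour = 3412.14 BTU.
0.003311 × 3412.14 ≈ 11.30 BTU.

11.30 British thermal units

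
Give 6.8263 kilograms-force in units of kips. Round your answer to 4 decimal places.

1 kilogram-force = 0.00220462 kips.
Thus 6.8263 × 0.00220462 ≈ 0.0150 kip.

0.0150 kips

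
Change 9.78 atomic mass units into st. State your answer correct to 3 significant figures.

1 atomic mass unit = 2.61490e-28 st.
Then 9.78 × 2.61490e-28 ≈ 2.56e-27 st.

2.56e-27 stone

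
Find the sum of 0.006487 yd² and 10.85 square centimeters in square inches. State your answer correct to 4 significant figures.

10.09 in²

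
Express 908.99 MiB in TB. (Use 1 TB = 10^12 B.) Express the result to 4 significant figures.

1 mebibyte = 1.04858 × 10^-6 TB.
908.99 × 1.04858 × 10^-6 ≈ 0.0009531 TB.

0.0009531 terabytes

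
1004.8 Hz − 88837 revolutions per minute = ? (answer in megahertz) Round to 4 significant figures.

-0.0004758 MHz

1004.8 Hz = 0.00100480 MHz and 88837 rpm = 0.00148062 MHz.
0.00100480 − 0.00148062 ≈ -0.0004758 MHz.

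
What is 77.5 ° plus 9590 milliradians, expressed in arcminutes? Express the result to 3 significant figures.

37600 arcminutes

77.5 ° = 4650.00 arcmin and 9590 mrad = 32968.0 arcmin.
4650.00 + 32968.0 ≈ 37600 arcmin.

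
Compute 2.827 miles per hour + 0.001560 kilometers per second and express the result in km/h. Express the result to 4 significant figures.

10.17 km/h

2.827 mph = 4.54962 km/h and 0.001560 km/s = 5.61600 km/h.
4.54962 + 5.61600 ≈ 10.17 km/h.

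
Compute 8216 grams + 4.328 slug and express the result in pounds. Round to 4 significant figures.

8216 g = 18.1132 lb and 4.328 slug = 139.249 lb.
18.1132 + 139.249 ≈ 157.4 lb.

157.4 lb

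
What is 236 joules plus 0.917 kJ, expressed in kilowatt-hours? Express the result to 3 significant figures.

0.000320 kWh

236 J = 6.55556e-5 kWh and 0.917 kJ = 0.000254722 kWh.
6.55556e-5 + 0.000254722 ≈ 0.000320 kWh.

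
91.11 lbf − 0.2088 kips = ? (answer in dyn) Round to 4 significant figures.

91.11 lbf = 4.05277 × 10^7 dyn and 0.2088 kip = 9.28789 × 10^7 dyn.
4.05277 × 10^7 − 9.28789 × 10^7 ≈ -5.235 × 10^7 dyn.

-5.235 × 10^7 dyn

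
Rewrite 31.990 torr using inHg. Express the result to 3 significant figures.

1 torr = 0.0393701 inHg.
Thus 31.990 × 0.0393701 ≈ 1.26 inHg.

1.26 inHg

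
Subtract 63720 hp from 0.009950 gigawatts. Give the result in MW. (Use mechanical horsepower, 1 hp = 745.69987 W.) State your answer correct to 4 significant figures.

-37.57 megawatts

0.009950 GW = 9.95000 MW and 63720 hp = 47.5160 MW.
9.95000 − 47.5160 ≈ -37.57 MW.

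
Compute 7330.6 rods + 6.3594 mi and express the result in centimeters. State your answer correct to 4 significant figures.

4.710 × 10^6 cm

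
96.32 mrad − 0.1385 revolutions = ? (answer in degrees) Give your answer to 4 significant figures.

96.32 mrad = 5.51873 ° and 0.1385 rev = 49.8600 °.
5.51873 − 49.8600 ≈ -44.34 °.

-44.34 degrees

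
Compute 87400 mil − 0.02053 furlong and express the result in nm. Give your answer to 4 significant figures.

-1.910 × 10^9 nm

87400 mil = 2.21996 × 10^9 nm and 0.02053 furlong = 4.12998 × 10^9 nm.
2.21996 × 10^9 − 4.12998 × 10^9 ≈ -1.910 × 10^9 nm.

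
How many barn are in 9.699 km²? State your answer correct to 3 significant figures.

1 km² = 1.00000e+34 barns.
So 9.699 × 1.00000e+34 ≈ 9.70e+34 barn.

9.70e+34 barns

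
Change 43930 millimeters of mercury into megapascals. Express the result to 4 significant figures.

5.857 MPa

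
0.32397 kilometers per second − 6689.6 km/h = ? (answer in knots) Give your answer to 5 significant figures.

0.32397 km/s = 629.7473 kn and 6689.6 km/h = 3612.095 kn.
629.7473 − 3612.095 ≈ -2982.3 kn.

-2982.3 kn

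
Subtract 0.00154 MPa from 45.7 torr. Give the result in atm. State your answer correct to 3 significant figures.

0.0449 atm

45.7 torr = 0.0601316 atm and 0.00154 MPa = 0.0151986 atm.
0.0601316 − 0.0151986 ≈ 0.0449 atm.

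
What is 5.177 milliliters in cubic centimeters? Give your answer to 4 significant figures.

5.177 cm³

1 milliliter = 1.00000 cm³.
5.177 × 1.00000 ≈ 5.177 cm³.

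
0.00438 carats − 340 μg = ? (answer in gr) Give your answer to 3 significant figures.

0.00438 ct = 0.0135187 gr and 340 μg = 0.00524700 gr.
0.0135187 − 0.00524700 ≈ 0.00827 gr.

0.00827 gr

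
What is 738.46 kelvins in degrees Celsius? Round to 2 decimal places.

465.31 °C

K = °C + 273.15.
Applying the formula gives 465.31 °C.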